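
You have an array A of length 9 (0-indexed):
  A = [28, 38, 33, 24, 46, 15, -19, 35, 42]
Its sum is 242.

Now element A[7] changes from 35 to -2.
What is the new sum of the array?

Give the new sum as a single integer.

Answer: 205

Derivation:
Old value at index 7: 35
New value at index 7: -2
Delta = -2 - 35 = -37
New sum = old_sum + delta = 242 + (-37) = 205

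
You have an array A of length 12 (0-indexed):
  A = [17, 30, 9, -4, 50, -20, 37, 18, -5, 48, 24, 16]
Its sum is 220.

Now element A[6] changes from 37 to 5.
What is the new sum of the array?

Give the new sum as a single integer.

Answer: 188

Derivation:
Old value at index 6: 37
New value at index 6: 5
Delta = 5 - 37 = -32
New sum = old_sum + delta = 220 + (-32) = 188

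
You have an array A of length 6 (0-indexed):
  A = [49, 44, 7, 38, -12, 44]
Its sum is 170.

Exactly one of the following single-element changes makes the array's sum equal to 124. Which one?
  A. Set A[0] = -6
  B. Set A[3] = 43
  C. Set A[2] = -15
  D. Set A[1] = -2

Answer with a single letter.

Option A: A[0] 49->-6, delta=-55, new_sum=170+(-55)=115
Option B: A[3] 38->43, delta=5, new_sum=170+(5)=175
Option C: A[2] 7->-15, delta=-22, new_sum=170+(-22)=148
Option D: A[1] 44->-2, delta=-46, new_sum=170+(-46)=124 <-- matches target

Answer: D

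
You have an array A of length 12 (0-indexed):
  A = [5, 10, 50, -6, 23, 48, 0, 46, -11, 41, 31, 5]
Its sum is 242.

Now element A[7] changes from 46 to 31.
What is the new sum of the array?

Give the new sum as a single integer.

Answer: 227

Derivation:
Old value at index 7: 46
New value at index 7: 31
Delta = 31 - 46 = -15
New sum = old_sum + delta = 242 + (-15) = 227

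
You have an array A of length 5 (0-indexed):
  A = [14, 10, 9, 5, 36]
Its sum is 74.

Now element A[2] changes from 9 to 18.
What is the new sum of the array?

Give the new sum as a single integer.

Answer: 83

Derivation:
Old value at index 2: 9
New value at index 2: 18
Delta = 18 - 9 = 9
New sum = old_sum + delta = 74 + (9) = 83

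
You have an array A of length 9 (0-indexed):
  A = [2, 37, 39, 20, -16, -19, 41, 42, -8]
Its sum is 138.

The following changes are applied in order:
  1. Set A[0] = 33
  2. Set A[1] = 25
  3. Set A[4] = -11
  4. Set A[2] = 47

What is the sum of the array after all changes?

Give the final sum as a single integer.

Answer: 170

Derivation:
Initial sum: 138
Change 1: A[0] 2 -> 33, delta = 31, sum = 169
Change 2: A[1] 37 -> 25, delta = -12, sum = 157
Change 3: A[4] -16 -> -11, delta = 5, sum = 162
Change 4: A[2] 39 -> 47, delta = 8, sum = 170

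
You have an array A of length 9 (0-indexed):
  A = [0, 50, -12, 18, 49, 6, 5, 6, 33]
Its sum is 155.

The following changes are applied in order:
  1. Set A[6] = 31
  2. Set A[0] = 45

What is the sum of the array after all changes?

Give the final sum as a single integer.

Answer: 226

Derivation:
Initial sum: 155
Change 1: A[6] 5 -> 31, delta = 26, sum = 181
Change 2: A[0] 0 -> 45, delta = 45, sum = 226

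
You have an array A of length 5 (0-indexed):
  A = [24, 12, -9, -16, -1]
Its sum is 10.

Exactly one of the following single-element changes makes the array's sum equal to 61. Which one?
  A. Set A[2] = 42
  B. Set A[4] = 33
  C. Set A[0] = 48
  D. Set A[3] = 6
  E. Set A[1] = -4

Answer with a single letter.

Option A: A[2] -9->42, delta=51, new_sum=10+(51)=61 <-- matches target
Option B: A[4] -1->33, delta=34, new_sum=10+(34)=44
Option C: A[0] 24->48, delta=24, new_sum=10+(24)=34
Option D: A[3] -16->6, delta=22, new_sum=10+(22)=32
Option E: A[1] 12->-4, delta=-16, new_sum=10+(-16)=-6

Answer: A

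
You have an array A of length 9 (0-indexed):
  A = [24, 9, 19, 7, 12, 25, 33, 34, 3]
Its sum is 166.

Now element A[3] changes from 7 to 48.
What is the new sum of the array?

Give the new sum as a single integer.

Answer: 207

Derivation:
Old value at index 3: 7
New value at index 3: 48
Delta = 48 - 7 = 41
New sum = old_sum + delta = 166 + (41) = 207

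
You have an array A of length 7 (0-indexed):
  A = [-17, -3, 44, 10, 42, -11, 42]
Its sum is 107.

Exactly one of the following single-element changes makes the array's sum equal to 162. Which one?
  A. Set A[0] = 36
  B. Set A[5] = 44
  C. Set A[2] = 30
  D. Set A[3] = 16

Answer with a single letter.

Answer: B

Derivation:
Option A: A[0] -17->36, delta=53, new_sum=107+(53)=160
Option B: A[5] -11->44, delta=55, new_sum=107+(55)=162 <-- matches target
Option C: A[2] 44->30, delta=-14, new_sum=107+(-14)=93
Option D: A[3] 10->16, delta=6, new_sum=107+(6)=113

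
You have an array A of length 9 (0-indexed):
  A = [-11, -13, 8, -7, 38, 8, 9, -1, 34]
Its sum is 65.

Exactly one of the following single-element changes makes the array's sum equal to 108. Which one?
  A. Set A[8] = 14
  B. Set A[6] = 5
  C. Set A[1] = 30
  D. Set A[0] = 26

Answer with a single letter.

Answer: C

Derivation:
Option A: A[8] 34->14, delta=-20, new_sum=65+(-20)=45
Option B: A[6] 9->5, delta=-4, new_sum=65+(-4)=61
Option C: A[1] -13->30, delta=43, new_sum=65+(43)=108 <-- matches target
Option D: A[0] -11->26, delta=37, new_sum=65+(37)=102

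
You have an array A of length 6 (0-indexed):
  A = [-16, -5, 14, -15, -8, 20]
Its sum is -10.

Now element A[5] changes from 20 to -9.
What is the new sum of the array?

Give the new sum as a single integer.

Old value at index 5: 20
New value at index 5: -9
Delta = -9 - 20 = -29
New sum = old_sum + delta = -10 + (-29) = -39

Answer: -39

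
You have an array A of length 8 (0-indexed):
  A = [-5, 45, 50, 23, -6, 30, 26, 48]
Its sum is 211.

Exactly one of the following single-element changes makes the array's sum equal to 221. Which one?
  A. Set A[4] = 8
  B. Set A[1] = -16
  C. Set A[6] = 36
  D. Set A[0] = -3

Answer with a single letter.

Answer: C

Derivation:
Option A: A[4] -6->8, delta=14, new_sum=211+(14)=225
Option B: A[1] 45->-16, delta=-61, new_sum=211+(-61)=150
Option C: A[6] 26->36, delta=10, new_sum=211+(10)=221 <-- matches target
Option D: A[0] -5->-3, delta=2, new_sum=211+(2)=213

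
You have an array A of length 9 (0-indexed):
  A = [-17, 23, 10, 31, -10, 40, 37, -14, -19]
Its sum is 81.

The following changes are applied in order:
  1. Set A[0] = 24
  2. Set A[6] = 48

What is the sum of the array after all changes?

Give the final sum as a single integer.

Initial sum: 81
Change 1: A[0] -17 -> 24, delta = 41, sum = 122
Change 2: A[6] 37 -> 48, delta = 11, sum = 133

Answer: 133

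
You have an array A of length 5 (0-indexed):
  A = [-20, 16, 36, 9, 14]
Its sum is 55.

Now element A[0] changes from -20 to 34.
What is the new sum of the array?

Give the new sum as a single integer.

Old value at index 0: -20
New value at index 0: 34
Delta = 34 - -20 = 54
New sum = old_sum + delta = 55 + (54) = 109

Answer: 109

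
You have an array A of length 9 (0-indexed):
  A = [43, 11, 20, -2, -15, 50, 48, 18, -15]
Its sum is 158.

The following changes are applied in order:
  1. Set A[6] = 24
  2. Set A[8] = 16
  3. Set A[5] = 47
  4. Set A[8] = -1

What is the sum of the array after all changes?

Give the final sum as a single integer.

Answer: 145

Derivation:
Initial sum: 158
Change 1: A[6] 48 -> 24, delta = -24, sum = 134
Change 2: A[8] -15 -> 16, delta = 31, sum = 165
Change 3: A[5] 50 -> 47, delta = -3, sum = 162
Change 4: A[8] 16 -> -1, delta = -17, sum = 145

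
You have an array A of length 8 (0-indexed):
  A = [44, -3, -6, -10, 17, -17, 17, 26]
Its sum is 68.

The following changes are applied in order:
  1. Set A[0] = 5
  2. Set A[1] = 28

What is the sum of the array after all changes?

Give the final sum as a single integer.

Answer: 60

Derivation:
Initial sum: 68
Change 1: A[0] 44 -> 5, delta = -39, sum = 29
Change 2: A[1] -3 -> 28, delta = 31, sum = 60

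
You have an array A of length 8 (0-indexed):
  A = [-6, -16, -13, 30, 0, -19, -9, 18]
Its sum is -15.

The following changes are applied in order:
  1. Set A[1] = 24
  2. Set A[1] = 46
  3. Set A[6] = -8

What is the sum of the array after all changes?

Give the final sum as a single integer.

Answer: 48

Derivation:
Initial sum: -15
Change 1: A[1] -16 -> 24, delta = 40, sum = 25
Change 2: A[1] 24 -> 46, delta = 22, sum = 47
Change 3: A[6] -9 -> -8, delta = 1, sum = 48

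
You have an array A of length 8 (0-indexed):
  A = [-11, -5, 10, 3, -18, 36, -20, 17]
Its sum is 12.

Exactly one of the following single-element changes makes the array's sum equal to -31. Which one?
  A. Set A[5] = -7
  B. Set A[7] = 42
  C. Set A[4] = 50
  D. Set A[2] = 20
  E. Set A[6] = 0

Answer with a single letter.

Answer: A

Derivation:
Option A: A[5] 36->-7, delta=-43, new_sum=12+(-43)=-31 <-- matches target
Option B: A[7] 17->42, delta=25, new_sum=12+(25)=37
Option C: A[4] -18->50, delta=68, new_sum=12+(68)=80
Option D: A[2] 10->20, delta=10, new_sum=12+(10)=22
Option E: A[6] -20->0, delta=20, new_sum=12+(20)=32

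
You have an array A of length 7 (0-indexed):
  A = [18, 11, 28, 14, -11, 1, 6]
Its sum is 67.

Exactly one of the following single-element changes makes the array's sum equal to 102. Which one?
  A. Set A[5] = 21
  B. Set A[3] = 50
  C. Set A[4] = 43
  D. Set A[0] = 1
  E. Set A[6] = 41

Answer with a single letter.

Option A: A[5] 1->21, delta=20, new_sum=67+(20)=87
Option B: A[3] 14->50, delta=36, new_sum=67+(36)=103
Option C: A[4] -11->43, delta=54, new_sum=67+(54)=121
Option D: A[0] 18->1, delta=-17, new_sum=67+(-17)=50
Option E: A[6] 6->41, delta=35, new_sum=67+(35)=102 <-- matches target

Answer: E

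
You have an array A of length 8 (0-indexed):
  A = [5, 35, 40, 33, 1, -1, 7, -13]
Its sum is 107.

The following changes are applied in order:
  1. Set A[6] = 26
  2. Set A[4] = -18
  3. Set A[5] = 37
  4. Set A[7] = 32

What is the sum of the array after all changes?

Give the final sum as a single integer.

Initial sum: 107
Change 1: A[6] 7 -> 26, delta = 19, sum = 126
Change 2: A[4] 1 -> -18, delta = -19, sum = 107
Change 3: A[5] -1 -> 37, delta = 38, sum = 145
Change 4: A[7] -13 -> 32, delta = 45, sum = 190

Answer: 190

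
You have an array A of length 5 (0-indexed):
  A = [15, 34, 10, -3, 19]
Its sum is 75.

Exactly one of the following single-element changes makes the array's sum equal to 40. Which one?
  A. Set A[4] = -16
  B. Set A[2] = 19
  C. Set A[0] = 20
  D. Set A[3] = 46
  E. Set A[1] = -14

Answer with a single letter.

Option A: A[4] 19->-16, delta=-35, new_sum=75+(-35)=40 <-- matches target
Option B: A[2] 10->19, delta=9, new_sum=75+(9)=84
Option C: A[0] 15->20, delta=5, new_sum=75+(5)=80
Option D: A[3] -3->46, delta=49, new_sum=75+(49)=124
Option E: A[1] 34->-14, delta=-48, new_sum=75+(-48)=27

Answer: A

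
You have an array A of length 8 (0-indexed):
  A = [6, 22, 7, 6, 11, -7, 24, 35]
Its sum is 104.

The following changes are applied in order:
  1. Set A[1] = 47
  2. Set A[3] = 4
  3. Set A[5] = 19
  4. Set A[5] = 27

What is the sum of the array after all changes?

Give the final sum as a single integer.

Initial sum: 104
Change 1: A[1] 22 -> 47, delta = 25, sum = 129
Change 2: A[3] 6 -> 4, delta = -2, sum = 127
Change 3: A[5] -7 -> 19, delta = 26, sum = 153
Change 4: A[5] 19 -> 27, delta = 8, sum = 161

Answer: 161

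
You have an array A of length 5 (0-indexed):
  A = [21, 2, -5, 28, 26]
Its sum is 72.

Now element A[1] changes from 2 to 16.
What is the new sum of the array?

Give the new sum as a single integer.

Answer: 86

Derivation:
Old value at index 1: 2
New value at index 1: 16
Delta = 16 - 2 = 14
New sum = old_sum + delta = 72 + (14) = 86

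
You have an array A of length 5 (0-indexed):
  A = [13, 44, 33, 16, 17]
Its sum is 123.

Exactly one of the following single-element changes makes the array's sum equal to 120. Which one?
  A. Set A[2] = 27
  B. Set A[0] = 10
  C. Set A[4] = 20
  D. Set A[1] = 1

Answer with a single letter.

Option A: A[2] 33->27, delta=-6, new_sum=123+(-6)=117
Option B: A[0] 13->10, delta=-3, new_sum=123+(-3)=120 <-- matches target
Option C: A[4] 17->20, delta=3, new_sum=123+(3)=126
Option D: A[1] 44->1, delta=-43, new_sum=123+(-43)=80

Answer: B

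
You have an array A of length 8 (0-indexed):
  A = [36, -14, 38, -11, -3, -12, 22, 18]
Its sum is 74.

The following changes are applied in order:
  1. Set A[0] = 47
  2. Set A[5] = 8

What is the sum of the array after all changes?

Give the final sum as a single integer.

Answer: 105

Derivation:
Initial sum: 74
Change 1: A[0] 36 -> 47, delta = 11, sum = 85
Change 2: A[5] -12 -> 8, delta = 20, sum = 105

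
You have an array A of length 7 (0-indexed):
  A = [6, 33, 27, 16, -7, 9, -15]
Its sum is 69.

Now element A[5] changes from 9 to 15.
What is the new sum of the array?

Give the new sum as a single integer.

Answer: 75

Derivation:
Old value at index 5: 9
New value at index 5: 15
Delta = 15 - 9 = 6
New sum = old_sum + delta = 69 + (6) = 75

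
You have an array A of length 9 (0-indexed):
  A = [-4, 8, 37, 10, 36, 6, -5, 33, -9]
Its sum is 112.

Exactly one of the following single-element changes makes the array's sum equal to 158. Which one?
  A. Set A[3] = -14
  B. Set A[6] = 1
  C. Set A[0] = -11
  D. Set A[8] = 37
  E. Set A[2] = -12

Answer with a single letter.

Option A: A[3] 10->-14, delta=-24, new_sum=112+(-24)=88
Option B: A[6] -5->1, delta=6, new_sum=112+(6)=118
Option C: A[0] -4->-11, delta=-7, new_sum=112+(-7)=105
Option D: A[8] -9->37, delta=46, new_sum=112+(46)=158 <-- matches target
Option E: A[2] 37->-12, delta=-49, new_sum=112+(-49)=63

Answer: D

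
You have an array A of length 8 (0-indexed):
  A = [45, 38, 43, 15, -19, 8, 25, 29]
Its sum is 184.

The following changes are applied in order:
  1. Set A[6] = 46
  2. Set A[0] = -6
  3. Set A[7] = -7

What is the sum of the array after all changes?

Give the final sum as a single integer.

Answer: 118

Derivation:
Initial sum: 184
Change 1: A[6] 25 -> 46, delta = 21, sum = 205
Change 2: A[0] 45 -> -6, delta = -51, sum = 154
Change 3: A[7] 29 -> -7, delta = -36, sum = 118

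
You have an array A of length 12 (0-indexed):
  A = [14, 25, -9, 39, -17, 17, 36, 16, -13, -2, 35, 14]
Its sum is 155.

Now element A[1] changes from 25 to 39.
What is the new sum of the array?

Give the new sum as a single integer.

Answer: 169

Derivation:
Old value at index 1: 25
New value at index 1: 39
Delta = 39 - 25 = 14
New sum = old_sum + delta = 155 + (14) = 169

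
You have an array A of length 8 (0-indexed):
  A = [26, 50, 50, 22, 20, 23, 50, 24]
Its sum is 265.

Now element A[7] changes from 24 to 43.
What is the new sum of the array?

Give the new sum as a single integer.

Old value at index 7: 24
New value at index 7: 43
Delta = 43 - 24 = 19
New sum = old_sum + delta = 265 + (19) = 284

Answer: 284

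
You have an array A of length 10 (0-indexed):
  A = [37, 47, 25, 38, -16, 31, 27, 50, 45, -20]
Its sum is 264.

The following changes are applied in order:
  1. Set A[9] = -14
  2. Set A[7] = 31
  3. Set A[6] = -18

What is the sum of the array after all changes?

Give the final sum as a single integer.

Answer: 206

Derivation:
Initial sum: 264
Change 1: A[9] -20 -> -14, delta = 6, sum = 270
Change 2: A[7] 50 -> 31, delta = -19, sum = 251
Change 3: A[6] 27 -> -18, delta = -45, sum = 206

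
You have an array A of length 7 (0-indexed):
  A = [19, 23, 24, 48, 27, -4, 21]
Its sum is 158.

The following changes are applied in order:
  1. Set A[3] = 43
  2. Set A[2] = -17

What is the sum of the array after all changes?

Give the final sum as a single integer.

Answer: 112

Derivation:
Initial sum: 158
Change 1: A[3] 48 -> 43, delta = -5, sum = 153
Change 2: A[2] 24 -> -17, delta = -41, sum = 112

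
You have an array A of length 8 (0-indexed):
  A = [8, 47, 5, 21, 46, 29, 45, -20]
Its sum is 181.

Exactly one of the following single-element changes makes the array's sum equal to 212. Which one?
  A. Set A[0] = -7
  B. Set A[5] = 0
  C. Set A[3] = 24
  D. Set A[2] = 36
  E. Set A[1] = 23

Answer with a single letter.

Answer: D

Derivation:
Option A: A[0] 8->-7, delta=-15, new_sum=181+(-15)=166
Option B: A[5] 29->0, delta=-29, new_sum=181+(-29)=152
Option C: A[3] 21->24, delta=3, new_sum=181+(3)=184
Option D: A[2] 5->36, delta=31, new_sum=181+(31)=212 <-- matches target
Option E: A[1] 47->23, delta=-24, new_sum=181+(-24)=157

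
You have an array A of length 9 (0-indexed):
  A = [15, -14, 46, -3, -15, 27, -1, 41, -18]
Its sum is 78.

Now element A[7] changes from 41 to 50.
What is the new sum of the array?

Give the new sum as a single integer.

Answer: 87

Derivation:
Old value at index 7: 41
New value at index 7: 50
Delta = 50 - 41 = 9
New sum = old_sum + delta = 78 + (9) = 87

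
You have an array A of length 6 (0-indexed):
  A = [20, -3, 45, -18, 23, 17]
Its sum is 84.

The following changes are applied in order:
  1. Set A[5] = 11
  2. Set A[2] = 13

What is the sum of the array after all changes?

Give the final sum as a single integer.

Initial sum: 84
Change 1: A[5] 17 -> 11, delta = -6, sum = 78
Change 2: A[2] 45 -> 13, delta = -32, sum = 46

Answer: 46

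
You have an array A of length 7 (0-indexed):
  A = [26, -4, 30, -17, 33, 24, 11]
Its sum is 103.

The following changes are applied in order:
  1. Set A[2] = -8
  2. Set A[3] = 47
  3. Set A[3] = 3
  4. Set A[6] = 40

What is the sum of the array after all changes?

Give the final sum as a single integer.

Initial sum: 103
Change 1: A[2] 30 -> -8, delta = -38, sum = 65
Change 2: A[3] -17 -> 47, delta = 64, sum = 129
Change 3: A[3] 47 -> 3, delta = -44, sum = 85
Change 4: A[6] 11 -> 40, delta = 29, sum = 114

Answer: 114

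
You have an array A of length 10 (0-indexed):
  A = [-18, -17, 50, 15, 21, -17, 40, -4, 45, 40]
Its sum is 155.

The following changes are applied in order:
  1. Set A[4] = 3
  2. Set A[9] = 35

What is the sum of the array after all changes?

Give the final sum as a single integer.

Answer: 132

Derivation:
Initial sum: 155
Change 1: A[4] 21 -> 3, delta = -18, sum = 137
Change 2: A[9] 40 -> 35, delta = -5, sum = 132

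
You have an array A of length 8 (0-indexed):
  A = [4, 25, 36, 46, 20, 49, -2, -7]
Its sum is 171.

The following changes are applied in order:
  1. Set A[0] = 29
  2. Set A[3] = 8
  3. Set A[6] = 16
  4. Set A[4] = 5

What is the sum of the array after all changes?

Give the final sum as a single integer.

Initial sum: 171
Change 1: A[0] 4 -> 29, delta = 25, sum = 196
Change 2: A[3] 46 -> 8, delta = -38, sum = 158
Change 3: A[6] -2 -> 16, delta = 18, sum = 176
Change 4: A[4] 20 -> 5, delta = -15, sum = 161

Answer: 161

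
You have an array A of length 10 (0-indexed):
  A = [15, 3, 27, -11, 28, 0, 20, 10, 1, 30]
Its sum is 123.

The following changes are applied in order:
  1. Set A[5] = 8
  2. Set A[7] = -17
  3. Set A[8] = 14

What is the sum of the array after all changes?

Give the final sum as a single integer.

Initial sum: 123
Change 1: A[5] 0 -> 8, delta = 8, sum = 131
Change 2: A[7] 10 -> -17, delta = -27, sum = 104
Change 3: A[8] 1 -> 14, delta = 13, sum = 117

Answer: 117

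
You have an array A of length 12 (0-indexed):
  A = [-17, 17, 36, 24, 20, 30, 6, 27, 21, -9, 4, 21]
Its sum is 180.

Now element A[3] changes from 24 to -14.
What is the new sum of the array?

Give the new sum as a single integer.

Answer: 142

Derivation:
Old value at index 3: 24
New value at index 3: -14
Delta = -14 - 24 = -38
New sum = old_sum + delta = 180 + (-38) = 142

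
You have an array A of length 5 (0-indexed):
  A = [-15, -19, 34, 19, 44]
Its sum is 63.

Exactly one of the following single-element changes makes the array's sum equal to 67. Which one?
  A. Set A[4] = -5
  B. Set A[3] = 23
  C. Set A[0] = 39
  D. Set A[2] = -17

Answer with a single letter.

Answer: B

Derivation:
Option A: A[4] 44->-5, delta=-49, new_sum=63+(-49)=14
Option B: A[3] 19->23, delta=4, new_sum=63+(4)=67 <-- matches target
Option C: A[0] -15->39, delta=54, new_sum=63+(54)=117
Option D: A[2] 34->-17, delta=-51, new_sum=63+(-51)=12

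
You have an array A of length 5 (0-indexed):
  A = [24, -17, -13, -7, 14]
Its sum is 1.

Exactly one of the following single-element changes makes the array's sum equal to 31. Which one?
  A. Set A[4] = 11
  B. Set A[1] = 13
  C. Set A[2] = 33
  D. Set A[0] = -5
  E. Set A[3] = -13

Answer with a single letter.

Option A: A[4] 14->11, delta=-3, new_sum=1+(-3)=-2
Option B: A[1] -17->13, delta=30, new_sum=1+(30)=31 <-- matches target
Option C: A[2] -13->33, delta=46, new_sum=1+(46)=47
Option D: A[0] 24->-5, delta=-29, new_sum=1+(-29)=-28
Option E: A[3] -7->-13, delta=-6, new_sum=1+(-6)=-5

Answer: B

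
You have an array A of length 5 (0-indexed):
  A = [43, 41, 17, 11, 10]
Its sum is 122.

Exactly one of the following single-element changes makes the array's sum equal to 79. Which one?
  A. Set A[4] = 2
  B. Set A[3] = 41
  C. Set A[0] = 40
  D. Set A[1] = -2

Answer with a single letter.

Answer: D

Derivation:
Option A: A[4] 10->2, delta=-8, new_sum=122+(-8)=114
Option B: A[3] 11->41, delta=30, new_sum=122+(30)=152
Option C: A[0] 43->40, delta=-3, new_sum=122+(-3)=119
Option D: A[1] 41->-2, delta=-43, new_sum=122+(-43)=79 <-- matches target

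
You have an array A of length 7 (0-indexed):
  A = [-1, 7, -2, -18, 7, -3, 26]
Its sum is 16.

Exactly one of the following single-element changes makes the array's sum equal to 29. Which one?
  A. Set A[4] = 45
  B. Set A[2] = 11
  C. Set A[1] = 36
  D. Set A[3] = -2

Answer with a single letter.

Option A: A[4] 7->45, delta=38, new_sum=16+(38)=54
Option B: A[2] -2->11, delta=13, new_sum=16+(13)=29 <-- matches target
Option C: A[1] 7->36, delta=29, new_sum=16+(29)=45
Option D: A[3] -18->-2, delta=16, new_sum=16+(16)=32

Answer: B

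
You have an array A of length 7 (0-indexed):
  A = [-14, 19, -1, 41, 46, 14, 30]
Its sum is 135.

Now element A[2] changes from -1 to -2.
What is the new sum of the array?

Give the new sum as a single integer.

Answer: 134

Derivation:
Old value at index 2: -1
New value at index 2: -2
Delta = -2 - -1 = -1
New sum = old_sum + delta = 135 + (-1) = 134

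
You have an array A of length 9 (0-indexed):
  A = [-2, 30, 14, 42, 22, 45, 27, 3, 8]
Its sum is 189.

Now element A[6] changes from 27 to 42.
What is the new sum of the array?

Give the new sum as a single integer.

Old value at index 6: 27
New value at index 6: 42
Delta = 42 - 27 = 15
New sum = old_sum + delta = 189 + (15) = 204

Answer: 204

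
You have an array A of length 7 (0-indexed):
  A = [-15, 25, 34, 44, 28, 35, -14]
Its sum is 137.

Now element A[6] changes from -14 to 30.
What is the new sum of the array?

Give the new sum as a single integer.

Old value at index 6: -14
New value at index 6: 30
Delta = 30 - -14 = 44
New sum = old_sum + delta = 137 + (44) = 181

Answer: 181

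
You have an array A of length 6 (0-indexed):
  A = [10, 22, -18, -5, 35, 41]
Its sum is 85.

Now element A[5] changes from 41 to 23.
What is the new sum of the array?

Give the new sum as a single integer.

Answer: 67

Derivation:
Old value at index 5: 41
New value at index 5: 23
Delta = 23 - 41 = -18
New sum = old_sum + delta = 85 + (-18) = 67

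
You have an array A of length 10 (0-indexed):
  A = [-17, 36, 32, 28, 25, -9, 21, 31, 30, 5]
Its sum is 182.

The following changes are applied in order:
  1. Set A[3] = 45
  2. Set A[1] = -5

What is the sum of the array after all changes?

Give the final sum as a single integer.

Answer: 158

Derivation:
Initial sum: 182
Change 1: A[3] 28 -> 45, delta = 17, sum = 199
Change 2: A[1] 36 -> -5, delta = -41, sum = 158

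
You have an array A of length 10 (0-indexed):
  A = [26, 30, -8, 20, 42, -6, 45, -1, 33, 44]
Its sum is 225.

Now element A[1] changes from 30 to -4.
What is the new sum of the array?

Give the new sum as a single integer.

Answer: 191

Derivation:
Old value at index 1: 30
New value at index 1: -4
Delta = -4 - 30 = -34
New sum = old_sum + delta = 225 + (-34) = 191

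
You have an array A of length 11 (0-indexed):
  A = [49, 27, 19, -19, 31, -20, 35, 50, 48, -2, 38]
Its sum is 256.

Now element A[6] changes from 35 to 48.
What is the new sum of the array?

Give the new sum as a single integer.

Answer: 269

Derivation:
Old value at index 6: 35
New value at index 6: 48
Delta = 48 - 35 = 13
New sum = old_sum + delta = 256 + (13) = 269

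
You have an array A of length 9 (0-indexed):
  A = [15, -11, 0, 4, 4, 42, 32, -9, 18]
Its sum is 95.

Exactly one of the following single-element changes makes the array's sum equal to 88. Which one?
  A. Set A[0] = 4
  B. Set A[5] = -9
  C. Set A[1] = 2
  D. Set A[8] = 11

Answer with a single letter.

Option A: A[0] 15->4, delta=-11, new_sum=95+(-11)=84
Option B: A[5] 42->-9, delta=-51, new_sum=95+(-51)=44
Option C: A[1] -11->2, delta=13, new_sum=95+(13)=108
Option D: A[8] 18->11, delta=-7, new_sum=95+(-7)=88 <-- matches target

Answer: D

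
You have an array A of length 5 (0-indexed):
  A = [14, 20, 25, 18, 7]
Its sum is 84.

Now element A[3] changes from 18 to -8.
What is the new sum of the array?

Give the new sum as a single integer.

Answer: 58

Derivation:
Old value at index 3: 18
New value at index 3: -8
Delta = -8 - 18 = -26
New sum = old_sum + delta = 84 + (-26) = 58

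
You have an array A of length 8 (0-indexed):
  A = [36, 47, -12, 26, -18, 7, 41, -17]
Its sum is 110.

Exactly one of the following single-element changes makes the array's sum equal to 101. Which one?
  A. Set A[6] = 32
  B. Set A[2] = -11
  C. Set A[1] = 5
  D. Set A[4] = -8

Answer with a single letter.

Option A: A[6] 41->32, delta=-9, new_sum=110+(-9)=101 <-- matches target
Option B: A[2] -12->-11, delta=1, new_sum=110+(1)=111
Option C: A[1] 47->5, delta=-42, new_sum=110+(-42)=68
Option D: A[4] -18->-8, delta=10, new_sum=110+(10)=120

Answer: A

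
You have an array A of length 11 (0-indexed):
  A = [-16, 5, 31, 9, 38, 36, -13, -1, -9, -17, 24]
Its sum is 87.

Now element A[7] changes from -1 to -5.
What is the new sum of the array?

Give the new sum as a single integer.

Answer: 83

Derivation:
Old value at index 7: -1
New value at index 7: -5
Delta = -5 - -1 = -4
New sum = old_sum + delta = 87 + (-4) = 83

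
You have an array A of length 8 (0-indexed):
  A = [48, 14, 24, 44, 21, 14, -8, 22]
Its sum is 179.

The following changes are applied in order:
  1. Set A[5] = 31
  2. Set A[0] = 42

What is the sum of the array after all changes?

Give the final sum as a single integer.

Answer: 190

Derivation:
Initial sum: 179
Change 1: A[5] 14 -> 31, delta = 17, sum = 196
Change 2: A[0] 48 -> 42, delta = -6, sum = 190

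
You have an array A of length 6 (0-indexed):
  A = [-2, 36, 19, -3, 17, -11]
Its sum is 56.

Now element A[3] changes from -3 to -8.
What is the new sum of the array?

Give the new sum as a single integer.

Answer: 51

Derivation:
Old value at index 3: -3
New value at index 3: -8
Delta = -8 - -3 = -5
New sum = old_sum + delta = 56 + (-5) = 51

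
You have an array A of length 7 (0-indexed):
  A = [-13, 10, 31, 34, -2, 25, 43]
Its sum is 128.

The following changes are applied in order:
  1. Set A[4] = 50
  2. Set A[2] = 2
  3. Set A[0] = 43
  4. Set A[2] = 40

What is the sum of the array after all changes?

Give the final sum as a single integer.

Answer: 245

Derivation:
Initial sum: 128
Change 1: A[4] -2 -> 50, delta = 52, sum = 180
Change 2: A[2] 31 -> 2, delta = -29, sum = 151
Change 3: A[0] -13 -> 43, delta = 56, sum = 207
Change 4: A[2] 2 -> 40, delta = 38, sum = 245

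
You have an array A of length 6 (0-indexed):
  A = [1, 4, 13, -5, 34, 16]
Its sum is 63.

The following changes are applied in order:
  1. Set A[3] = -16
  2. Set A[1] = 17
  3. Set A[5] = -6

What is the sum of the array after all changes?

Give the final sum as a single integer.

Initial sum: 63
Change 1: A[3] -5 -> -16, delta = -11, sum = 52
Change 2: A[1] 4 -> 17, delta = 13, sum = 65
Change 3: A[5] 16 -> -6, delta = -22, sum = 43

Answer: 43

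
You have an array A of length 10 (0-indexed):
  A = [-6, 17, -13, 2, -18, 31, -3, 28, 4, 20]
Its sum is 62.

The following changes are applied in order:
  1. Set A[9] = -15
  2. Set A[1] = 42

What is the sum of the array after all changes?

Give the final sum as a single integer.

Initial sum: 62
Change 1: A[9] 20 -> -15, delta = -35, sum = 27
Change 2: A[1] 17 -> 42, delta = 25, sum = 52

Answer: 52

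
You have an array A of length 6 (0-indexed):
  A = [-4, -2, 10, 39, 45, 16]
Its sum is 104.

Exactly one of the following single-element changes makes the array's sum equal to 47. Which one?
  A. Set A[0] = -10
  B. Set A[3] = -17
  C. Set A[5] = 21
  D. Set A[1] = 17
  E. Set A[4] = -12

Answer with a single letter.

Answer: E

Derivation:
Option A: A[0] -4->-10, delta=-6, new_sum=104+(-6)=98
Option B: A[3] 39->-17, delta=-56, new_sum=104+(-56)=48
Option C: A[5] 16->21, delta=5, new_sum=104+(5)=109
Option D: A[1] -2->17, delta=19, new_sum=104+(19)=123
Option E: A[4] 45->-12, delta=-57, new_sum=104+(-57)=47 <-- matches target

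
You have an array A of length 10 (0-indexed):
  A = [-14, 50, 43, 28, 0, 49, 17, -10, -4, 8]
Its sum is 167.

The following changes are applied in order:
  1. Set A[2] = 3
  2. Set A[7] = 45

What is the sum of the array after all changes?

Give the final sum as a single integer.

Initial sum: 167
Change 1: A[2] 43 -> 3, delta = -40, sum = 127
Change 2: A[7] -10 -> 45, delta = 55, sum = 182

Answer: 182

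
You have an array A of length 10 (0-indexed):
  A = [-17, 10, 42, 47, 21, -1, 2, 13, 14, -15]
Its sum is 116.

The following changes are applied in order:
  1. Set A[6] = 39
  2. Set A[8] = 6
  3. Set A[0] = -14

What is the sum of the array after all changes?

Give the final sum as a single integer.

Answer: 148

Derivation:
Initial sum: 116
Change 1: A[6] 2 -> 39, delta = 37, sum = 153
Change 2: A[8] 14 -> 6, delta = -8, sum = 145
Change 3: A[0] -17 -> -14, delta = 3, sum = 148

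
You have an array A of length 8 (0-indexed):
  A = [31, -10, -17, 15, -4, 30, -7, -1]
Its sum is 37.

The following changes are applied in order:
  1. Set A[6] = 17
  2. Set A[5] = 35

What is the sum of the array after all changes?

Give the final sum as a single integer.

Answer: 66

Derivation:
Initial sum: 37
Change 1: A[6] -7 -> 17, delta = 24, sum = 61
Change 2: A[5] 30 -> 35, delta = 5, sum = 66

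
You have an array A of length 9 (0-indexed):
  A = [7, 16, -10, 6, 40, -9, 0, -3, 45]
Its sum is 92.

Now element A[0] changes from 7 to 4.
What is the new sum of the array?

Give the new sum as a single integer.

Answer: 89

Derivation:
Old value at index 0: 7
New value at index 0: 4
Delta = 4 - 7 = -3
New sum = old_sum + delta = 92 + (-3) = 89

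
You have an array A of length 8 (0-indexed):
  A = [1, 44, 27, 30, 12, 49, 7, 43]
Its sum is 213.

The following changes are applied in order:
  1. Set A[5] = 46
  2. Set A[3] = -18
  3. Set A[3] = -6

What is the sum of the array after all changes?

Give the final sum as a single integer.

Answer: 174

Derivation:
Initial sum: 213
Change 1: A[5] 49 -> 46, delta = -3, sum = 210
Change 2: A[3] 30 -> -18, delta = -48, sum = 162
Change 3: A[3] -18 -> -6, delta = 12, sum = 174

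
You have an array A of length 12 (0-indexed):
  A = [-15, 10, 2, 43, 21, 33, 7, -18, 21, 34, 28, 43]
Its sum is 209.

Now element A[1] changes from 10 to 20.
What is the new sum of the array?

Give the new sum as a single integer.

Answer: 219

Derivation:
Old value at index 1: 10
New value at index 1: 20
Delta = 20 - 10 = 10
New sum = old_sum + delta = 209 + (10) = 219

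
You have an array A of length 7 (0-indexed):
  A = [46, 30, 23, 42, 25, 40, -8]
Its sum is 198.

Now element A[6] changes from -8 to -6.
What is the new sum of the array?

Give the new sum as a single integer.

Old value at index 6: -8
New value at index 6: -6
Delta = -6 - -8 = 2
New sum = old_sum + delta = 198 + (2) = 200

Answer: 200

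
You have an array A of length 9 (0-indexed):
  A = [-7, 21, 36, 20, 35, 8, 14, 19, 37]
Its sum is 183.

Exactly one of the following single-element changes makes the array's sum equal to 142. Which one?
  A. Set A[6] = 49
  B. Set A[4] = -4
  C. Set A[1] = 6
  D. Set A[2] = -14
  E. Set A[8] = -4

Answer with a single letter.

Option A: A[6] 14->49, delta=35, new_sum=183+(35)=218
Option B: A[4] 35->-4, delta=-39, new_sum=183+(-39)=144
Option C: A[1] 21->6, delta=-15, new_sum=183+(-15)=168
Option D: A[2] 36->-14, delta=-50, new_sum=183+(-50)=133
Option E: A[8] 37->-4, delta=-41, new_sum=183+(-41)=142 <-- matches target

Answer: E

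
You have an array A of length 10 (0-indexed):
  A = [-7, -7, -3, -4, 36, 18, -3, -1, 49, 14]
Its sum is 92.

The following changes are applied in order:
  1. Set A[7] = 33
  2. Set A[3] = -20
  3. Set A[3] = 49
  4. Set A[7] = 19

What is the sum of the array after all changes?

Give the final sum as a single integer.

Initial sum: 92
Change 1: A[7] -1 -> 33, delta = 34, sum = 126
Change 2: A[3] -4 -> -20, delta = -16, sum = 110
Change 3: A[3] -20 -> 49, delta = 69, sum = 179
Change 4: A[7] 33 -> 19, delta = -14, sum = 165

Answer: 165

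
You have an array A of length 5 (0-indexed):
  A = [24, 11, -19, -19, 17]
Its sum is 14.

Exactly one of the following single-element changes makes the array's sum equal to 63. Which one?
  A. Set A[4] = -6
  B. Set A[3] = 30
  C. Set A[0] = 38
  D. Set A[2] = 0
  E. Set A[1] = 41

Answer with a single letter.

Option A: A[4] 17->-6, delta=-23, new_sum=14+(-23)=-9
Option B: A[3] -19->30, delta=49, new_sum=14+(49)=63 <-- matches target
Option C: A[0] 24->38, delta=14, new_sum=14+(14)=28
Option D: A[2] -19->0, delta=19, new_sum=14+(19)=33
Option E: A[1] 11->41, delta=30, new_sum=14+(30)=44

Answer: B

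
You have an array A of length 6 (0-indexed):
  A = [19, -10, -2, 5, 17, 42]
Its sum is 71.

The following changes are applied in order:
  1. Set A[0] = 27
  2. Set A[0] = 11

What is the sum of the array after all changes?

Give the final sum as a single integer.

Initial sum: 71
Change 1: A[0] 19 -> 27, delta = 8, sum = 79
Change 2: A[0] 27 -> 11, delta = -16, sum = 63

Answer: 63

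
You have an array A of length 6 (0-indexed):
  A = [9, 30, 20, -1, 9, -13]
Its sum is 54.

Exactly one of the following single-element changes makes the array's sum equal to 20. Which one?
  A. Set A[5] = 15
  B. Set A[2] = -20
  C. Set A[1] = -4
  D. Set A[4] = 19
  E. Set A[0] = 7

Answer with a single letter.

Answer: C

Derivation:
Option A: A[5] -13->15, delta=28, new_sum=54+(28)=82
Option B: A[2] 20->-20, delta=-40, new_sum=54+(-40)=14
Option C: A[1] 30->-4, delta=-34, new_sum=54+(-34)=20 <-- matches target
Option D: A[4] 9->19, delta=10, new_sum=54+(10)=64
Option E: A[0] 9->7, delta=-2, new_sum=54+(-2)=52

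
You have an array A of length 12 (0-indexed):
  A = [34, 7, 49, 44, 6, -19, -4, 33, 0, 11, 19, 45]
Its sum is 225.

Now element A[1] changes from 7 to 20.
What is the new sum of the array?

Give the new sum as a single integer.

Old value at index 1: 7
New value at index 1: 20
Delta = 20 - 7 = 13
New sum = old_sum + delta = 225 + (13) = 238

Answer: 238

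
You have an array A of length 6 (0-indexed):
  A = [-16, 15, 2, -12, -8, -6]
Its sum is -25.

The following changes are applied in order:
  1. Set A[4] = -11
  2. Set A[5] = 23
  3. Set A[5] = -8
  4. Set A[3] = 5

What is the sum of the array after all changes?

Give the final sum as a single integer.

Answer: -13

Derivation:
Initial sum: -25
Change 1: A[4] -8 -> -11, delta = -3, sum = -28
Change 2: A[5] -6 -> 23, delta = 29, sum = 1
Change 3: A[5] 23 -> -8, delta = -31, sum = -30
Change 4: A[3] -12 -> 5, delta = 17, sum = -13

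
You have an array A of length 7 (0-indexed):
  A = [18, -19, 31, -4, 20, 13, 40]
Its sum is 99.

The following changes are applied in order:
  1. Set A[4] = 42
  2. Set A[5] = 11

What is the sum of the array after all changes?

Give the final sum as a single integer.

Initial sum: 99
Change 1: A[4] 20 -> 42, delta = 22, sum = 121
Change 2: A[5] 13 -> 11, delta = -2, sum = 119

Answer: 119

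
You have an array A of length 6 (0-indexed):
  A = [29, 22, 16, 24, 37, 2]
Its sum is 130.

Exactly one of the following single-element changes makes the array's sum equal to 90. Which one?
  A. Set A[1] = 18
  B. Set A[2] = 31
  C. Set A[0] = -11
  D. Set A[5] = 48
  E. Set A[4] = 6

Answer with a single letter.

Option A: A[1] 22->18, delta=-4, new_sum=130+(-4)=126
Option B: A[2] 16->31, delta=15, new_sum=130+(15)=145
Option C: A[0] 29->-11, delta=-40, new_sum=130+(-40)=90 <-- matches target
Option D: A[5] 2->48, delta=46, new_sum=130+(46)=176
Option E: A[4] 37->6, delta=-31, new_sum=130+(-31)=99

Answer: C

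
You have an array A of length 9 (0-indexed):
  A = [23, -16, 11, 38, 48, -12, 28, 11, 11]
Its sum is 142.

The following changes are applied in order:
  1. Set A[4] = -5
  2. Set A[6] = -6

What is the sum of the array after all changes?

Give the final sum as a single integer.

Answer: 55

Derivation:
Initial sum: 142
Change 1: A[4] 48 -> -5, delta = -53, sum = 89
Change 2: A[6] 28 -> -6, delta = -34, sum = 55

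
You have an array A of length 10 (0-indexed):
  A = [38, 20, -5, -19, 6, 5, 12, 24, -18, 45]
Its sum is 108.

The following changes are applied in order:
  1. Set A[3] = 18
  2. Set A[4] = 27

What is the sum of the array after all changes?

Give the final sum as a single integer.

Answer: 166

Derivation:
Initial sum: 108
Change 1: A[3] -19 -> 18, delta = 37, sum = 145
Change 2: A[4] 6 -> 27, delta = 21, sum = 166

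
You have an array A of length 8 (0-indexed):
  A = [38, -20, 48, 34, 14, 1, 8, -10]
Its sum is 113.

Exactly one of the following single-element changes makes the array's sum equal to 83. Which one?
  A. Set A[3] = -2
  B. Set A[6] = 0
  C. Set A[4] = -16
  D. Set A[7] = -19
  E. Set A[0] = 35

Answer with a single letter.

Answer: C

Derivation:
Option A: A[3] 34->-2, delta=-36, new_sum=113+(-36)=77
Option B: A[6] 8->0, delta=-8, new_sum=113+(-8)=105
Option C: A[4] 14->-16, delta=-30, new_sum=113+(-30)=83 <-- matches target
Option D: A[7] -10->-19, delta=-9, new_sum=113+(-9)=104
Option E: A[0] 38->35, delta=-3, new_sum=113+(-3)=110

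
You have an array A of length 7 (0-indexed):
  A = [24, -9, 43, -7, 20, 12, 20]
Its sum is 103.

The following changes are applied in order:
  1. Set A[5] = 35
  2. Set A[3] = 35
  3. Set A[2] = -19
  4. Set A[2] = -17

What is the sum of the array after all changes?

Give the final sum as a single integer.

Answer: 108

Derivation:
Initial sum: 103
Change 1: A[5] 12 -> 35, delta = 23, sum = 126
Change 2: A[3] -7 -> 35, delta = 42, sum = 168
Change 3: A[2] 43 -> -19, delta = -62, sum = 106
Change 4: A[2] -19 -> -17, delta = 2, sum = 108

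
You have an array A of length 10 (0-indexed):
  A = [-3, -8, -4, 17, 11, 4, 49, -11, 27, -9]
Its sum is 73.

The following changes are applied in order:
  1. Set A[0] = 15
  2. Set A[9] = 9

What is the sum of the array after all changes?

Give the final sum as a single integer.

Answer: 109

Derivation:
Initial sum: 73
Change 1: A[0] -3 -> 15, delta = 18, sum = 91
Change 2: A[9] -9 -> 9, delta = 18, sum = 109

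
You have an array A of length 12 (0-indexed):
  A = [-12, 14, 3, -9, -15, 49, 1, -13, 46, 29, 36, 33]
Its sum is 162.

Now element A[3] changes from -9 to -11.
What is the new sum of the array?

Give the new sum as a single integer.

Old value at index 3: -9
New value at index 3: -11
Delta = -11 - -9 = -2
New sum = old_sum + delta = 162 + (-2) = 160

Answer: 160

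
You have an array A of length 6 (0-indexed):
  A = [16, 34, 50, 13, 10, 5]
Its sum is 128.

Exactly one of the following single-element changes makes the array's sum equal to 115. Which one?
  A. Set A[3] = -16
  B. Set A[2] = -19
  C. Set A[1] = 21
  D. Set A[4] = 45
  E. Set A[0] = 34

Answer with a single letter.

Answer: C

Derivation:
Option A: A[3] 13->-16, delta=-29, new_sum=128+(-29)=99
Option B: A[2] 50->-19, delta=-69, new_sum=128+(-69)=59
Option C: A[1] 34->21, delta=-13, new_sum=128+(-13)=115 <-- matches target
Option D: A[4] 10->45, delta=35, new_sum=128+(35)=163
Option E: A[0] 16->34, delta=18, new_sum=128+(18)=146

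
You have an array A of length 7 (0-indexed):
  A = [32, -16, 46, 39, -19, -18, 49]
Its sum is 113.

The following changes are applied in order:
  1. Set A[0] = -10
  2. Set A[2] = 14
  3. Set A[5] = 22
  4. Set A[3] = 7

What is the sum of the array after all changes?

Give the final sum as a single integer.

Initial sum: 113
Change 1: A[0] 32 -> -10, delta = -42, sum = 71
Change 2: A[2] 46 -> 14, delta = -32, sum = 39
Change 3: A[5] -18 -> 22, delta = 40, sum = 79
Change 4: A[3] 39 -> 7, delta = -32, sum = 47

Answer: 47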